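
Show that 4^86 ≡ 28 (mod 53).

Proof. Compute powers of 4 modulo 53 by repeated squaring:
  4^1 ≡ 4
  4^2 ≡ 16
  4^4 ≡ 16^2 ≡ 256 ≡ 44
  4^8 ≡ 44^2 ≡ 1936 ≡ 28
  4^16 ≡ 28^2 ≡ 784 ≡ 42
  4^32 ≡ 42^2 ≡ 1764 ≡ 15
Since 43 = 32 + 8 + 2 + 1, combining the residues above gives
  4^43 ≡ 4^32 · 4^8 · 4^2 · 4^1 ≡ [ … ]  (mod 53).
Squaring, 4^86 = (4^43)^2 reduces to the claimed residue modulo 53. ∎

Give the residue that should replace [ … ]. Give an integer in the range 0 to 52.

9

Multiply the listed residues: 15 · 28 · 16 · 4 = 420 → 6720 → 26880.
Reducing modulo 53: 26880 = 507·53 + 9, so 4^43 ≡ 9.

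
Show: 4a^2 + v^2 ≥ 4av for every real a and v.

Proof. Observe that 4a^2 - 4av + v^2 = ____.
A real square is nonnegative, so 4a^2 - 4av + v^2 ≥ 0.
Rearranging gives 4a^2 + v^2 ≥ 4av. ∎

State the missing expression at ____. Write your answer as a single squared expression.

(2a - v)^2

4a^2 - 4av + v^2 is a perfect-square trinomial: the outer terms are (2a)^2 and (v)^2, and the cross term is -2·2a·v.
So 4a^2 - 4av + v^2 = (2a - v)^2 ≥ 0.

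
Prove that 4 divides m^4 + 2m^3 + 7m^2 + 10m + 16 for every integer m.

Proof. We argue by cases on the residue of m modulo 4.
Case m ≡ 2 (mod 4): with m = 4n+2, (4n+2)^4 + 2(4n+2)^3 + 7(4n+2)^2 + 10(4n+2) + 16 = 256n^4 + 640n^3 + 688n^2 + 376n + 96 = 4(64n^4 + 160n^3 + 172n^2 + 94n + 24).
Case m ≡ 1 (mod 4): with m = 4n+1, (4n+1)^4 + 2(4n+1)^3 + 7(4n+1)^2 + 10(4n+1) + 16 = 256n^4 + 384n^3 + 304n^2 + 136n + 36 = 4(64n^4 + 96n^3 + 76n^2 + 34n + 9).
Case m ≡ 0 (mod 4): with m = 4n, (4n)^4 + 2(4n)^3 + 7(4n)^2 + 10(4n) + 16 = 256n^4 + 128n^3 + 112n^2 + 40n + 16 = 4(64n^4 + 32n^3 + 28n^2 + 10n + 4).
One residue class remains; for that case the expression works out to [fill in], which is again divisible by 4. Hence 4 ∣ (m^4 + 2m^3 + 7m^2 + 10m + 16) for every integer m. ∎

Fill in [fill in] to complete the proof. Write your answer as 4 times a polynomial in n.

The residues treated are {2, 1, 0}, so the missing case is m ≡ 3 (mod 4); write m = 4n+3.
Then (4n+3)^4 + 2(4n+3)^3 + 7(4n+3)^2 + 10(4n+3) + 16 = 256n^4 + 896n^3 + 1264n^2 + 856n + 244 = 4(64n^4 + 224n^3 + 316n^2 + 214n + 61).

4(64n^4 + 224n^3 + 316n^2 + 214n + 61)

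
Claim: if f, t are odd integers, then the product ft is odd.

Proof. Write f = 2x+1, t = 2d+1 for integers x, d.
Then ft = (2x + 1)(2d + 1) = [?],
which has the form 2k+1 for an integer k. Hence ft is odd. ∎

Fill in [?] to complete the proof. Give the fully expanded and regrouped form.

2(2dx + d + x) + 1

Expanding: (2x + 1)(2d + 1) = 4dx + 2d + 2x + 1.
Every term except the constant is even, so this is 2(2dx + d + x) + 1,
and 2dx + d + x ∈ ℤ gives the required form.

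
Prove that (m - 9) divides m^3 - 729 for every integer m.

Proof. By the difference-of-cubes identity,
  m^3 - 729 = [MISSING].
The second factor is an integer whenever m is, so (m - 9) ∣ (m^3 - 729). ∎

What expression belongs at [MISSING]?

a^3 - b^3 = (a - b)(a^2 + ab + b^2). With a = m, b = 9:
m^3 - 729 = (m - 9)(m^2 + 9m + 81).

(m - 9)(m^2 + 9m + 81)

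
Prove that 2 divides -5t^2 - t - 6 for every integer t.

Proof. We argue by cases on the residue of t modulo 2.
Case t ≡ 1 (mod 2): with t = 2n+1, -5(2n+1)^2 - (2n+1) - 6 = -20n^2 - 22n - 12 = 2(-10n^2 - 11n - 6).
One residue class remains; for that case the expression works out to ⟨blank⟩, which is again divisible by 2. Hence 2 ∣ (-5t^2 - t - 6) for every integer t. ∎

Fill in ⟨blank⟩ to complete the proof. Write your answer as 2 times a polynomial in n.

Only t ≡ 0 (mod 2) is unaccounted for. Put t = 2n:
-5(2n)^2 - (2n) - 6 expands to -20n^2 - 2n - 6,
and factoring out 2 leaves 2(-10n^2 - n - 3).

2(-10n^2 - n - 3)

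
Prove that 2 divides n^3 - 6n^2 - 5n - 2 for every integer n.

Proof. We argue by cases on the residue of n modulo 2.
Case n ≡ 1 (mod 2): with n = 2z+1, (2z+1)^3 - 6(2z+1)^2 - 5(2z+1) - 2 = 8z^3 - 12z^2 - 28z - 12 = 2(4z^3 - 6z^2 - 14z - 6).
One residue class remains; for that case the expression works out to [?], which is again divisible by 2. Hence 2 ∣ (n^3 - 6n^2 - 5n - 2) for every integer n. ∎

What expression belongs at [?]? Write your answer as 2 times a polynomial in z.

Only n ≡ 0 (mod 2) is unaccounted for. Put n = 2z:
(2z)^3 - 6(2z)^2 - 5(2z) - 2 expands to 8z^3 - 24z^2 - 10z - 2,
and factoring out 2 leaves 2(4z^3 - 12z^2 - 5z - 1).

2(4z^3 - 12z^2 - 5z - 1)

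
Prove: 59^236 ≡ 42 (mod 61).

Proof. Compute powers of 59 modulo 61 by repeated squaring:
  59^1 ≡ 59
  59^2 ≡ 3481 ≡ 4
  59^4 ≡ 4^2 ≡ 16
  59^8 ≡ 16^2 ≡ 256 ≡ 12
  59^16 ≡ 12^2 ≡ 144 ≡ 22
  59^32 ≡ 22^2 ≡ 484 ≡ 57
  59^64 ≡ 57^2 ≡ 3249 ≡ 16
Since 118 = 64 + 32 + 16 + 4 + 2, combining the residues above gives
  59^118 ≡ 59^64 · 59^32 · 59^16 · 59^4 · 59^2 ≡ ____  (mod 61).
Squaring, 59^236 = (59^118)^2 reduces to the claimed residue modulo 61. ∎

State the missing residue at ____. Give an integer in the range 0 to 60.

46

Multiply the listed residues: 16 · 57 · 22 · 16 · 4 = 912 → 20064 → 321024 → 1284096.
Reducing modulo 61: 1284096 = 21050·61 + 46, so 59^118 ≡ 46.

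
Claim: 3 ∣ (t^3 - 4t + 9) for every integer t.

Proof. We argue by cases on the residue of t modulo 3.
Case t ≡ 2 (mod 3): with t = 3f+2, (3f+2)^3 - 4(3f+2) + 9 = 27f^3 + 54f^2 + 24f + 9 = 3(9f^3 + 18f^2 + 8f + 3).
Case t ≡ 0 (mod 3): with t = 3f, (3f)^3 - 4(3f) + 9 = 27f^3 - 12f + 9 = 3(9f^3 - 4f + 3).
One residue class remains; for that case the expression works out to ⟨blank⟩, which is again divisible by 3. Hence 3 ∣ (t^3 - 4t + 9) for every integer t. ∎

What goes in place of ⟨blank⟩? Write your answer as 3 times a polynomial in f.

Only t ≡ 1 (mod 3) is unaccounted for. Put t = 3f+1:
(3f+1)^3 - 4(3f+1) + 9 expands to 27f^3 + 27f^2 - 3f + 6,
and factoring out 3 leaves 3(9f^3 + 9f^2 - f + 2).

3(9f^3 + 9f^2 - f + 2)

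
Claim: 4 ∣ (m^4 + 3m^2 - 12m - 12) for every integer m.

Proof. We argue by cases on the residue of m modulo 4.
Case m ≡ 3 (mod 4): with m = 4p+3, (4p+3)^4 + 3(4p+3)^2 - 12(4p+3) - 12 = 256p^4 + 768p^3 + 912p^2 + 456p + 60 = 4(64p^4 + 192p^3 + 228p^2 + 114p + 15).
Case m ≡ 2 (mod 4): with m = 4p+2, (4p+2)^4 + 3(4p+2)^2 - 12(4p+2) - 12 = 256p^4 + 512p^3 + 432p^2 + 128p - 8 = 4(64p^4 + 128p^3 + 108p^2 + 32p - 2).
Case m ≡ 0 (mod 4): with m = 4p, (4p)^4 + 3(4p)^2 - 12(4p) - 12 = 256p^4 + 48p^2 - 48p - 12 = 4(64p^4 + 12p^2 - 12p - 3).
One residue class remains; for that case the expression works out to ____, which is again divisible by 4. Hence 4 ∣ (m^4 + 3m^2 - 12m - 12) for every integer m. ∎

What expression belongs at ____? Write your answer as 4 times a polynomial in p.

4(64p^4 + 64p^3 + 36p^2 - 2p - 5)

The residues treated are {3, 2, 0}, so the missing case is m ≡ 1 (mod 4); write m = 4p+1.
Then (4p+1)^4 + 3(4p+1)^2 - 12(4p+1) - 12 = 256p^4 + 256p^3 + 144p^2 - 8p - 20 = 4(64p^4 + 64p^3 + 36p^2 - 2p - 5).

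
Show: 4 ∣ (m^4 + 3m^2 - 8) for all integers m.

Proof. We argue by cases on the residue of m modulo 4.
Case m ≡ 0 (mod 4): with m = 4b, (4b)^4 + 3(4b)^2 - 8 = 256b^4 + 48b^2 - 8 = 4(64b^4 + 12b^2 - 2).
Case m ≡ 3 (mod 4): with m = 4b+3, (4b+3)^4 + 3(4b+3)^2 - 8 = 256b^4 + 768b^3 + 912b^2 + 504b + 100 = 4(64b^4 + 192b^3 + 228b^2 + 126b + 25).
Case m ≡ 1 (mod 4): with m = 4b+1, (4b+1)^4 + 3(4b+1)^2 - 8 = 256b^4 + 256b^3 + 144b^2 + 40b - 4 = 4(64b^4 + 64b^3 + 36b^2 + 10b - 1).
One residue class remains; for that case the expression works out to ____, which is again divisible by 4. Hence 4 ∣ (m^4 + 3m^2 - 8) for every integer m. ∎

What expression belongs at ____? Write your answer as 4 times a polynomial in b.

4(64b^4 + 128b^3 + 108b^2 + 44b + 5)

Only m ≡ 2 (mod 4) is unaccounted for. Put m = 4b+2:
(4b+2)^4 + 3(4b+2)^2 - 8 expands to 256b^4 + 512b^3 + 432b^2 + 176b + 20,
and factoring out 4 leaves 4(64b^4 + 128b^3 + 108b^2 + 44b + 5).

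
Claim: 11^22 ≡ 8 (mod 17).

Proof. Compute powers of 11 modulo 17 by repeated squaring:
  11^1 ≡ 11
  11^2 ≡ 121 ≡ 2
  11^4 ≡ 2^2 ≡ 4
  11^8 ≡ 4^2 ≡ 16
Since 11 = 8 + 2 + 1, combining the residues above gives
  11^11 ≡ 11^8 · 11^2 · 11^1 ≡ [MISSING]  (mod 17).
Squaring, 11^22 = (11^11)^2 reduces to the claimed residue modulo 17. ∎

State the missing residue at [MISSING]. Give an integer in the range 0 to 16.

12

11^8 · 11^2 · 11^1 ≡ 16 · 2 · 11 = 352.
352 mod 17 = 12, so 11^11 ≡ 12 (mod 17).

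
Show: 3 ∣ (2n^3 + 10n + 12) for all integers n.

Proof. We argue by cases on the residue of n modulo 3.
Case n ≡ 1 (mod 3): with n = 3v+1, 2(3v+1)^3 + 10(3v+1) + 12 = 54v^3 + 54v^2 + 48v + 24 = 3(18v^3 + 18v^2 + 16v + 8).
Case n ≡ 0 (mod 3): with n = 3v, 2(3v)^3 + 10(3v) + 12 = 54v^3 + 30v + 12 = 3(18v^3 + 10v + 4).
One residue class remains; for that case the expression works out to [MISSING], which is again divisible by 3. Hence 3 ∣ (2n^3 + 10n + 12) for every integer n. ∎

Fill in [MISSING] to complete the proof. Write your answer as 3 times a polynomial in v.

The residues treated are {1, 0}, so the missing case is n ≡ 2 (mod 3); write n = 3v+2.
Then 2(3v+2)^3 + 10(3v+2) + 12 = 54v^3 + 108v^2 + 102v + 48 = 3(18v^3 + 36v^2 + 34v + 16).

3(18v^3 + 36v^2 + 34v + 16)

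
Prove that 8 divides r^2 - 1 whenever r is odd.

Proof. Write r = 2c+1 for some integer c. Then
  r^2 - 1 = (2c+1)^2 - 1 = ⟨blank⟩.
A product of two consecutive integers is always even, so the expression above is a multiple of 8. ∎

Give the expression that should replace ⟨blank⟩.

4c(c + 1)

(2c+1)^2 - 1 = 4c^2 + 4c + 1 - 1 = 4c^2 + 4c = 4c(c+1).
Since c and c+1 are consecutive, c(c+1) is even, and 4·(even) is a multiple of 8.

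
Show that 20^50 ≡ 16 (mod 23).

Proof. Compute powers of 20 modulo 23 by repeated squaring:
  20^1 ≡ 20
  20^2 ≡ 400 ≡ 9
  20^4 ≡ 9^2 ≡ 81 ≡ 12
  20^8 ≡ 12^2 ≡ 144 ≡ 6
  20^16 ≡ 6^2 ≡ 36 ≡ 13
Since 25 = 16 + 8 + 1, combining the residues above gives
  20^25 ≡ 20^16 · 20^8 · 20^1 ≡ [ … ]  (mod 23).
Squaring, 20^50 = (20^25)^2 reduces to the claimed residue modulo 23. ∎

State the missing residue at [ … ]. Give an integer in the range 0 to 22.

20^16 · 20^8 · 20^1 ≡ 13 · 6 · 20 = 1560.
1560 mod 23 = 19, so 20^25 ≡ 19 (mod 23).

19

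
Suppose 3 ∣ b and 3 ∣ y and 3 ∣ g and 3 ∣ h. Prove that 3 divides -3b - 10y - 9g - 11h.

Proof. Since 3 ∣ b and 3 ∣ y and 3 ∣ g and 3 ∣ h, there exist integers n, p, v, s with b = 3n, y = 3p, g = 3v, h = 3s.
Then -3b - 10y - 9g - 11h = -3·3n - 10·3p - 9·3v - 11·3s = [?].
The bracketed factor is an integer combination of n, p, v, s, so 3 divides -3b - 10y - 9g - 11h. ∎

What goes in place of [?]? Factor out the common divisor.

3(-3n - 10p - 11s - 9v)

Each term has a factor of 3: -3·3n - 10·3p - 9·3v - 11·3s = 3·(-3n - 10p - 11s - 9v).
Since -3n - 10p - 11s - 9v is an integer, 3 ∣ (-3b - 10y - 9g - 11h).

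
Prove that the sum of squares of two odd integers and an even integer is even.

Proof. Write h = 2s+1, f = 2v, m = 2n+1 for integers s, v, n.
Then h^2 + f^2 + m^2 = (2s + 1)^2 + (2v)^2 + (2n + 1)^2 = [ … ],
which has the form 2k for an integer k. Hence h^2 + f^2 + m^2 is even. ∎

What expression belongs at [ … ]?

Expanding: (2s + 1)^2 + (2v)^2 + (2n + 1)^2 = 4n^2 + 4n + 4s^2 + 4s + 4v^2 + 2.
Every term is even; pulling out the factor of 2 gives 2(2n^2 + 2n + 2s^2 + 2s + 2v^2 + 1).

2(2n^2 + 2n + 2s^2 + 2s + 2v^2 + 1)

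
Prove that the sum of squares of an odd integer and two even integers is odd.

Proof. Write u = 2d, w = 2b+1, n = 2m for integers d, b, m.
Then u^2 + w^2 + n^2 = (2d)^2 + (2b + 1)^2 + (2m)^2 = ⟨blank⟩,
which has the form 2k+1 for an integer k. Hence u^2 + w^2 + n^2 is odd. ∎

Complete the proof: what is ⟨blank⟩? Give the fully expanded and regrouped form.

Expanding: (2d)^2 + (2b + 1)^2 + (2m)^2 = 4b^2 + 4b + 4d^2 + 4m^2 + 1.
Every term except the constant is even, so this is 2(2b^2 + 2b + 2d^2 + 2m^2) + 1,
and 2b^2 + 2b + 2d^2 + 2m^2 ∈ ℤ gives the required form.

2(2b^2 + 2b + 2d^2 + 2m^2) + 1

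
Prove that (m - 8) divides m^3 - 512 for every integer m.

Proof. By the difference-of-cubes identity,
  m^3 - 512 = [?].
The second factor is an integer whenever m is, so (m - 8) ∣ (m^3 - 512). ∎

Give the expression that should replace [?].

a^3 - b^3 = (a - b)(a^2 + ab + b^2). With a = m, b = 8:
m^3 - 512 = (m - 8)(m^2 + 8m + 64).

(m - 8)(m^2 + 8m + 64)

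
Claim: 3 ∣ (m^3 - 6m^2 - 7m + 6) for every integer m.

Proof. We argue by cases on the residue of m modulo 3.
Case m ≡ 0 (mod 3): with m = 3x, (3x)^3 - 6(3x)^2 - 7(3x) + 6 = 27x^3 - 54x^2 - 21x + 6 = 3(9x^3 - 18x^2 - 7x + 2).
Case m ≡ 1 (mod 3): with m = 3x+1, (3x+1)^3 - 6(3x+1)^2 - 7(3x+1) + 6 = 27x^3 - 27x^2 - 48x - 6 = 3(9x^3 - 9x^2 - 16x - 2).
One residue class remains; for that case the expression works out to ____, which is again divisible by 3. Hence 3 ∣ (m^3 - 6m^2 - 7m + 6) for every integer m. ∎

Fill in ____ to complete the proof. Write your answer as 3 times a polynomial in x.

3(9x^3 - 19x - 8)

Only m ≡ 2 (mod 3) is unaccounted for. Put m = 3x+2:
(3x+2)^3 - 6(3x+2)^2 - 7(3x+2) + 6 expands to 27x^3 - 57x - 24,
and factoring out 3 leaves 3(9x^3 - 19x - 8).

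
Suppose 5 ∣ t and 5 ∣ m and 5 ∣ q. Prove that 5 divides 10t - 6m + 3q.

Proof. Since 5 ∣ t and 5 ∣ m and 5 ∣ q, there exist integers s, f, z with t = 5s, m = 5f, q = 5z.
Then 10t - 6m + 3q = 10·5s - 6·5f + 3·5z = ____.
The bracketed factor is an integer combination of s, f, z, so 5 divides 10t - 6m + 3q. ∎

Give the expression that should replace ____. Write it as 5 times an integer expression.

Each term has a factor of 5: 10·5s - 6·5f + 3·5z = 5·(-6f + 10s + 3z).
Since -6f + 10s + 3z is an integer, 5 ∣ (10t - 6m + 3q).

5(-6f + 10s + 3z)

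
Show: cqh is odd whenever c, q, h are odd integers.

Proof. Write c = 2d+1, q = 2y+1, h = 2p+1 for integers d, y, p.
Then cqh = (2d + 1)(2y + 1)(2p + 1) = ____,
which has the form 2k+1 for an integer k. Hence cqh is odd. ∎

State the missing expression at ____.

(2d + 1)(2y + 1)(2p + 1) = 8dpy + 4dp + 4dy + 2d + 4py + 2p + 2y + 1
= 2(4dpy + 2dp + 2dy + d + 2py + p + y) + 1.
Since 4dpy + 2dp + 2dy + d + 2py + p + y is an integer, the product is of the form 2k+1 for an integer k.

2(4dpy + 2dp + 2dy + d + 2py + p + y) + 1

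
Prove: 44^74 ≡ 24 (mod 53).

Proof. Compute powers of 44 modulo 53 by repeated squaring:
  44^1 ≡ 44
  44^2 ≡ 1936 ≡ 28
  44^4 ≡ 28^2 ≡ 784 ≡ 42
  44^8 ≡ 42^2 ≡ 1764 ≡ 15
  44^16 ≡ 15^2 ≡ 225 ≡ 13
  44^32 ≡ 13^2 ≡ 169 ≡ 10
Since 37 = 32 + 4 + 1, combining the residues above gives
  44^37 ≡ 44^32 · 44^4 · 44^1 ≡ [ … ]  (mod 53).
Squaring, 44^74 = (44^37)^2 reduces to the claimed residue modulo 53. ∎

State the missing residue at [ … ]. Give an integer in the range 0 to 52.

Multiply the listed residues: 10 · 42 · 44 = 420 → 18480.
Reducing modulo 53: 18480 = 348·53 + 36, so 44^37 ≡ 36.

36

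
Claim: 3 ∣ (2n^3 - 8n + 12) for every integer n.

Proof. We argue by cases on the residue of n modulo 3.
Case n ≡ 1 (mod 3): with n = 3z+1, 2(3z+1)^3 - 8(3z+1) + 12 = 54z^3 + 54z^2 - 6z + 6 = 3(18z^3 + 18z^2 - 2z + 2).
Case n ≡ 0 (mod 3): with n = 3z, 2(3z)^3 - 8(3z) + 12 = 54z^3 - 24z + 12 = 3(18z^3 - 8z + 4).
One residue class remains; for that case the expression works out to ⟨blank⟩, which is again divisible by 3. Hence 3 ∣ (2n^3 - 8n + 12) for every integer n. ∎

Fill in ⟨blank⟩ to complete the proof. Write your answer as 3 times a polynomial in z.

3(18z^3 + 36z^2 + 16z + 4)

The residues treated are {1, 0}, so the missing case is n ≡ 2 (mod 3); write n = 3z+2.
Then 2(3z+2)^3 - 8(3z+2) + 12 = 54z^3 + 108z^2 + 48z + 12 = 3(18z^3 + 36z^2 + 16z + 4).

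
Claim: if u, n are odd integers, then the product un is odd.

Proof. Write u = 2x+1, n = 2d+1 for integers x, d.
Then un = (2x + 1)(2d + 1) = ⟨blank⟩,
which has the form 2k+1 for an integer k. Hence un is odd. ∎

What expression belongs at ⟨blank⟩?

Expanding: (2x + 1)(2d + 1) = 4dx + 2d + 2x + 1.
Every term except the constant is even, so this is 2(2dx + d + x) + 1,
and 2dx + d + x ∈ ℤ gives the required form.

2(2dx + d + x) + 1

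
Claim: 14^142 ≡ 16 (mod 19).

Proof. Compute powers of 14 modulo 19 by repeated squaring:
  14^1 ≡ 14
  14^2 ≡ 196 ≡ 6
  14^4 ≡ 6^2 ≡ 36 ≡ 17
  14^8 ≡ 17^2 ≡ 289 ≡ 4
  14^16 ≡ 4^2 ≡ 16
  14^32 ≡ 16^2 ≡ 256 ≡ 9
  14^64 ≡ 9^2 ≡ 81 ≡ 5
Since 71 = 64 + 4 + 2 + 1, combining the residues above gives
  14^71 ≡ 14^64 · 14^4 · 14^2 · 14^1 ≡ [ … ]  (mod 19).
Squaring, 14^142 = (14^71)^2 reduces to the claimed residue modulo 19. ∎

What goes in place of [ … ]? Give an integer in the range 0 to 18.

Multiply the listed residues: 5 · 17 · 6 · 14 = 85 → 510 → 7140.
Reducing modulo 19: 7140 = 375·19 + 15, so 14^71 ≡ 15.

15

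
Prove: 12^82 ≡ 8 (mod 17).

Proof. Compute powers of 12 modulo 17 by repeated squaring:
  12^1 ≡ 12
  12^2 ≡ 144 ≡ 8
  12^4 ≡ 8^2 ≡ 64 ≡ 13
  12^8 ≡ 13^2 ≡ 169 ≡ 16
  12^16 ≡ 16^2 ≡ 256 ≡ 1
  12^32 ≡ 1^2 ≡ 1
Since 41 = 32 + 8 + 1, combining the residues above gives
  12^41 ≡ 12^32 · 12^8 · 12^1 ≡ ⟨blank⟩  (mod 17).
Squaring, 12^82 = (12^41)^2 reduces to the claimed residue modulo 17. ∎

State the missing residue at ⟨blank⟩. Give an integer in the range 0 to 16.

5

12^32 · 12^8 · 12^1 ≡ 1 · 16 · 12 = 192.
192 mod 17 = 5, so 12^41 ≡ 5 (mod 17).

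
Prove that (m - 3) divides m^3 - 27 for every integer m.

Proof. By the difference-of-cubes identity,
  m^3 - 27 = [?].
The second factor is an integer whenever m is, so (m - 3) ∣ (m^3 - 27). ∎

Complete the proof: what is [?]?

(m - 3)(m^2 + 3m + 9)

Polynomial division of m^3 - 27 by m - 3 leaves remainder 0 and quotient m^2 + 3m + 9.
Hence m^3 - 27 = (m - 3)(m^2 + 3m + 9).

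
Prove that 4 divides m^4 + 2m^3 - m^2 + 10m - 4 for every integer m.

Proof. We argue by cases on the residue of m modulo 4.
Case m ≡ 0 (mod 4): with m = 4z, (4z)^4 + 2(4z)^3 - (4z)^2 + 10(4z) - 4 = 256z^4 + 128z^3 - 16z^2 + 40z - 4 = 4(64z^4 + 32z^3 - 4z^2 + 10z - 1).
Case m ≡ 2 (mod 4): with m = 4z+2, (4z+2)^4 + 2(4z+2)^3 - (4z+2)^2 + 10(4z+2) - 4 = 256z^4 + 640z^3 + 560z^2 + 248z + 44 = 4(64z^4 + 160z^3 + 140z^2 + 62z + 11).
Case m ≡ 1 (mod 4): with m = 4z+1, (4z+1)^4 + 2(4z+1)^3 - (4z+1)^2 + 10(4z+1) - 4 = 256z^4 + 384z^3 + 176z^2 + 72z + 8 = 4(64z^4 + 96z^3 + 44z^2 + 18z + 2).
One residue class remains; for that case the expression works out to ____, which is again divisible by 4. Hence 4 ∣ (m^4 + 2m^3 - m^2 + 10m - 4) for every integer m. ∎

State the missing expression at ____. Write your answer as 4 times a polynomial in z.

4(64z^4 + 224z^3 + 284z^2 + 166z + 38)

Only m ≡ 3 (mod 4) is unaccounted for. Put m = 4z+3:
(4z+3)^4 + 2(4z+3)^3 - (4z+3)^2 + 10(4z+3) - 4 expands to 256z^4 + 896z^3 + 1136z^2 + 664z + 152,
and factoring out 4 leaves 4(64z^4 + 224z^3 + 284z^2 + 166z + 38).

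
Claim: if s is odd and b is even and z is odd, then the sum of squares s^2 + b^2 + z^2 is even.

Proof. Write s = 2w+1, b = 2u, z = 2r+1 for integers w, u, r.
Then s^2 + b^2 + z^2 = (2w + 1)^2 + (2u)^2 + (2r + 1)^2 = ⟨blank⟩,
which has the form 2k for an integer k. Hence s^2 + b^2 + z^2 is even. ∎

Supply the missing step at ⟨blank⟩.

2(2r^2 + 2r + 2u^2 + 2w^2 + 2w + 1)

(2w + 1)^2 + (2u)^2 + (2r + 1)^2 = 4r^2 + 4r + 4u^2 + 4w^2 + 4w + 2
= 2(2r^2 + 2r + 2u^2 + 2w^2 + 2w + 1).
Since 2r^2 + 2r + 2u^2 + 2w^2 + 2w + 1 is an integer, the sum of squares is of the form 2k for an integer k.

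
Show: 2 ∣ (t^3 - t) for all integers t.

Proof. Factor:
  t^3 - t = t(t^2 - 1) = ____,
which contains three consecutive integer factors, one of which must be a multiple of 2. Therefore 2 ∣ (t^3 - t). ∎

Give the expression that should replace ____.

t(t^2 - 1) = t(t - 1)(t + 1) = (t - 1)t(t + 1).
These three factors are consecutive integers, so their product is divisible by 2.

(t - 1)t(t + 1)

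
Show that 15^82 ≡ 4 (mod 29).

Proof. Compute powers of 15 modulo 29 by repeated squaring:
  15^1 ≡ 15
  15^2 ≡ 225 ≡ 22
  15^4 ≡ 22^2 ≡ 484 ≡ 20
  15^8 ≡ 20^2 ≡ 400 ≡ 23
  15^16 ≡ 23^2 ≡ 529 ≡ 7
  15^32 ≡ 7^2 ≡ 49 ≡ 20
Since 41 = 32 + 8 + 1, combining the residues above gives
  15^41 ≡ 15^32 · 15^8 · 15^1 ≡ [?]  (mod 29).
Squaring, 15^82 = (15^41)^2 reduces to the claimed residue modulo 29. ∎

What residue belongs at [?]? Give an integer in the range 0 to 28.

15^32 · 15^8 · 15^1 ≡ 20 · 23 · 15 = 6900.
6900 mod 29 = 27, so 15^41 ≡ 27 (mod 29).

27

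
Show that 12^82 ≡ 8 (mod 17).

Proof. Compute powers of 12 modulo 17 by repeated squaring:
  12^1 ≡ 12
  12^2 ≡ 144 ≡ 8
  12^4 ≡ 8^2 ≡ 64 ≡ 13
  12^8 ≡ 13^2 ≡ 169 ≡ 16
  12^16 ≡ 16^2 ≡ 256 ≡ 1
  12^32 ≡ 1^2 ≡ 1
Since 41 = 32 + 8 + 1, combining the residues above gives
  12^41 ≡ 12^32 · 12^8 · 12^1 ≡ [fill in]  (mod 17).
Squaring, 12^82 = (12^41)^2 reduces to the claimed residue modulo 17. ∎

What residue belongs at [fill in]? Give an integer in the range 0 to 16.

5

Multiply the listed residues: 1 · 16 · 12 = 16 → 192.
Reducing modulo 17: 192 = 11·17 + 5, so 12^41 ≡ 5.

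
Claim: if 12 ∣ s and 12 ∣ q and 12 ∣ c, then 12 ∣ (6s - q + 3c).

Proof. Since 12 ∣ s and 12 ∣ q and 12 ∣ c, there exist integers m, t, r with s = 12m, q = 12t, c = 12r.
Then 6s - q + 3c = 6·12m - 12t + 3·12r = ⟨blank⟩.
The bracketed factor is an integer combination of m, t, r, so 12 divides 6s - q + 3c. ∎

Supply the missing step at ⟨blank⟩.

12(6m + 3r - t)

Pull the common 12 out of every term: 6·12m - 12t + 3·12r = 12(6m + 3r - t).
6m + 3r - t is an integer, which exhibits the divisibility.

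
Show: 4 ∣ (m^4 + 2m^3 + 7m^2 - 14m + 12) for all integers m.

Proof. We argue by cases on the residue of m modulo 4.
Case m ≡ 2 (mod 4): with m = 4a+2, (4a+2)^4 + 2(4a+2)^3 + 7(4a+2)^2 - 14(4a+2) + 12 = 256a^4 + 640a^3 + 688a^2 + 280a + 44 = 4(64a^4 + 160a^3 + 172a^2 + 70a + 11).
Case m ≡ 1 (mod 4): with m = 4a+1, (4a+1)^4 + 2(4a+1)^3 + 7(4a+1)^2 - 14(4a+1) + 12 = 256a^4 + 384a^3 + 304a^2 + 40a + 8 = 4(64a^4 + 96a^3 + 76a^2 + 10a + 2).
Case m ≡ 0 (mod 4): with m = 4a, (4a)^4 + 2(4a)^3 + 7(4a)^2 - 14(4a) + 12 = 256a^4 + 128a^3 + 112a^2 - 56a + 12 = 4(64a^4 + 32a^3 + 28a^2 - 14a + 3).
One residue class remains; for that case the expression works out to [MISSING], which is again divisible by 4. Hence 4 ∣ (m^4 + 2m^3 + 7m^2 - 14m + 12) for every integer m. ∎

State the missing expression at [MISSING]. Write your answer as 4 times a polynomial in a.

The residues treated are {2, 1, 0}, so the missing case is m ≡ 3 (mod 4); write m = 4a+3.
Then (4a+3)^4 + 2(4a+3)^3 + 7(4a+3)^2 - 14(4a+3) + 12 = 256a^4 + 896a^3 + 1264a^2 + 760a + 168 = 4(64a^4 + 224a^3 + 316a^2 + 190a + 42).

4(64a^4 + 224a^3 + 316a^2 + 190a + 42)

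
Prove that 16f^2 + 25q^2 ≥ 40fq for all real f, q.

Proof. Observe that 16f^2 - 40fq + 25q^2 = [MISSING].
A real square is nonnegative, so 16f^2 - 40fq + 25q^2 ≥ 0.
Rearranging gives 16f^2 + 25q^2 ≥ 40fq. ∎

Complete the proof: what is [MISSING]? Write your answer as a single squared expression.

16f^2 - 40fq + 25q^2 is a perfect-square trinomial: the outer terms are (4f)^2 and (5q)^2, and the cross term is -2·4f·5q.
So 16f^2 - 40fq + 25q^2 = (4f - 5q)^2 ≥ 0.

(4f - 5q)^2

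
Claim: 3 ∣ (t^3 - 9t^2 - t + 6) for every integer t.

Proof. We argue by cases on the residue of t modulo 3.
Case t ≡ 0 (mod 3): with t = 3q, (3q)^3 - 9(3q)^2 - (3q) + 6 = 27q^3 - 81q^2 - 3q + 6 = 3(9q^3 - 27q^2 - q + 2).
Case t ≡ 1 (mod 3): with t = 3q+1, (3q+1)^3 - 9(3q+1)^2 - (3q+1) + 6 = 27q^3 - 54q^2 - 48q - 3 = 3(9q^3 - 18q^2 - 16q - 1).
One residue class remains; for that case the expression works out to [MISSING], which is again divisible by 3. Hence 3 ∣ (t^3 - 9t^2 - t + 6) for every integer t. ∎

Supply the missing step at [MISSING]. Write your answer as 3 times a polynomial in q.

The residues treated are {0, 1}, so the missing case is t ≡ 2 (mod 3); write t = 3q+2.
Then (3q+2)^3 - 9(3q+2)^2 - (3q+2) + 6 = 27q^3 - 27q^2 - 75q - 24 = 3(9q^3 - 9q^2 - 25q - 8).

3(9q^3 - 9q^2 - 25q - 8)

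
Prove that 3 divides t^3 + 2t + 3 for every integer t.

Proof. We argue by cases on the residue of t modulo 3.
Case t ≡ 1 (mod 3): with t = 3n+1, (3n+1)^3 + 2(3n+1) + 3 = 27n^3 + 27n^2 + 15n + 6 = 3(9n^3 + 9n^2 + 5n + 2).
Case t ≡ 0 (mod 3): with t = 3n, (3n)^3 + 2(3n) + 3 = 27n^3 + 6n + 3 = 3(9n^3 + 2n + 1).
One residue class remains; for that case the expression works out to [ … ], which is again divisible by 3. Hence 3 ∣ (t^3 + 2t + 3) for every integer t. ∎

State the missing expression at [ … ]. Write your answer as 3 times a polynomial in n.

Only t ≡ 2 (mod 3) is unaccounted for. Put t = 3n+2:
(3n+2)^3 + 2(3n+2) + 3 expands to 27n^3 + 54n^2 + 42n + 15,
and factoring out 3 leaves 3(9n^3 + 18n^2 + 14n + 5).

3(9n^3 + 18n^2 + 14n + 5)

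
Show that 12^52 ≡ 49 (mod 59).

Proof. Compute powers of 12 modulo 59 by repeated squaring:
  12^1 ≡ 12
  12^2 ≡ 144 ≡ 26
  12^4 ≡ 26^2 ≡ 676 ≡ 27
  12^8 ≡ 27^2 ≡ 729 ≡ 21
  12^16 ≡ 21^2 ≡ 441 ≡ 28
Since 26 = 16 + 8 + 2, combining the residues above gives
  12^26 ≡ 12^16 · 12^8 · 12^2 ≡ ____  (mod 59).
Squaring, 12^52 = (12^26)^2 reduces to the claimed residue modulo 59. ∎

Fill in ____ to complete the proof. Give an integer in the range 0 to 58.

7

12^16 · 12^8 · 12^2 ≡ 28 · 21 · 26 = 15288.
15288 mod 59 = 7, so 12^26 ≡ 7 (mod 59).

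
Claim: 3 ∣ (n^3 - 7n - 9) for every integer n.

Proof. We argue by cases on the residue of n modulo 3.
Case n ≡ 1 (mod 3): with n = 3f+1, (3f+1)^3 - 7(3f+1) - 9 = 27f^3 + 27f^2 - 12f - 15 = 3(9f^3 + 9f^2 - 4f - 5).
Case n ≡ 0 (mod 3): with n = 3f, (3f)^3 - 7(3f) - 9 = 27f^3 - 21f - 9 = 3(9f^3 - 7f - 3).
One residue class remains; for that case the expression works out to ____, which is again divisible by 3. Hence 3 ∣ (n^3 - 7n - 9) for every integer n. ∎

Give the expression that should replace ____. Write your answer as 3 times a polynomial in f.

3(9f^3 + 18f^2 + 5f - 5)

Only n ≡ 2 (mod 3) is unaccounted for. Put n = 3f+2:
(3f+2)^3 - 7(3f+2) - 9 expands to 27f^3 + 54f^2 + 15f - 15,
and factoring out 3 leaves 3(9f^3 + 18f^2 + 5f - 5).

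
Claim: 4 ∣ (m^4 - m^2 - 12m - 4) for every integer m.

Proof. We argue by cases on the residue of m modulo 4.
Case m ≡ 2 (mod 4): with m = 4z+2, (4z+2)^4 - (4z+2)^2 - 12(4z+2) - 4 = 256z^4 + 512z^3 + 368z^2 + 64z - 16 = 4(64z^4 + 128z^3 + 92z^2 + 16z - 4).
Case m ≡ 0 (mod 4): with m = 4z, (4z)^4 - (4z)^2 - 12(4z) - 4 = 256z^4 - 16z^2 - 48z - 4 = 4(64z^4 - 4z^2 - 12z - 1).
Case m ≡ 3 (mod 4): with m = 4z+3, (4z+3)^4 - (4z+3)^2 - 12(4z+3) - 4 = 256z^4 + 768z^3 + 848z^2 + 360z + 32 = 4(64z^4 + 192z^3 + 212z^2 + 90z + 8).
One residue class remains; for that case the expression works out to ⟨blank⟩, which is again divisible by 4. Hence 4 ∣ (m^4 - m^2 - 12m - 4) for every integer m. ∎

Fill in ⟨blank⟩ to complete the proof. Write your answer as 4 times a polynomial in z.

4(64z^4 + 64z^3 + 20z^2 - 10z - 4)

Only m ≡ 1 (mod 4) is unaccounted for. Put m = 4z+1:
(4z+1)^4 - (4z+1)^2 - 12(4z+1) - 4 expands to 256z^4 + 256z^3 + 80z^2 - 40z - 16,
and factoring out 4 leaves 4(64z^4 + 64z^3 + 20z^2 - 10z - 4).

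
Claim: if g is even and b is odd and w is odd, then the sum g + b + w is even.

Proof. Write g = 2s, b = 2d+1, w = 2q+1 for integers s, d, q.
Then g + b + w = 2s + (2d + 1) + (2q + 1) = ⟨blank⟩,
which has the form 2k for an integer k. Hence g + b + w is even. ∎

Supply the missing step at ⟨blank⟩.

2s + (2d + 1) + (2q + 1) = 2d + 2q + 2s + 2
= 2(d + q + s + 1).
Since d + q + s + 1 is an integer, the sum is of the form 2k for an integer k.

2(d + q + s + 1)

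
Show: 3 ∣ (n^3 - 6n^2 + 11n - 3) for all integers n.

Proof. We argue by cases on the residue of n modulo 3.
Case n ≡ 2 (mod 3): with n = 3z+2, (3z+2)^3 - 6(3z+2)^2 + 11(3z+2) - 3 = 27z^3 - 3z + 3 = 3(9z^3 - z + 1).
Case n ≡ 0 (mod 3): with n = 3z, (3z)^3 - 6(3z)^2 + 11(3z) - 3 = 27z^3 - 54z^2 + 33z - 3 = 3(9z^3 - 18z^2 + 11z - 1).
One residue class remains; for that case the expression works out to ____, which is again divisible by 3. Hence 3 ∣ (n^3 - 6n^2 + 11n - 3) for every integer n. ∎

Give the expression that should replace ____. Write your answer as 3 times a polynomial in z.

3(9z^3 - 9z^2 + 2z + 1)

The residues treated are {2, 0}, so the missing case is n ≡ 1 (mod 3); write n = 3z+1.
Then (3z+1)^3 - 6(3z+1)^2 + 11(3z+1) - 3 = 27z^3 - 27z^2 + 6z + 3 = 3(9z^3 - 9z^2 + 2z + 1).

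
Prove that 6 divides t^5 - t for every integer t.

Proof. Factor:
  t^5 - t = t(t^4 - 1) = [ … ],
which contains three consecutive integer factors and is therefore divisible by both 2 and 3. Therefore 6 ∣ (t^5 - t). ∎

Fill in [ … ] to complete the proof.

(t - 1)t(t + 1)(t^2 + 1)

t^4 - 1 = (t^2 - 1)(t^2 + 1), and t^2 - 1 = (t-1)(t+1).
So t(t^4 - 1) = (t - 1)t(t + 1)(t^2 + 1).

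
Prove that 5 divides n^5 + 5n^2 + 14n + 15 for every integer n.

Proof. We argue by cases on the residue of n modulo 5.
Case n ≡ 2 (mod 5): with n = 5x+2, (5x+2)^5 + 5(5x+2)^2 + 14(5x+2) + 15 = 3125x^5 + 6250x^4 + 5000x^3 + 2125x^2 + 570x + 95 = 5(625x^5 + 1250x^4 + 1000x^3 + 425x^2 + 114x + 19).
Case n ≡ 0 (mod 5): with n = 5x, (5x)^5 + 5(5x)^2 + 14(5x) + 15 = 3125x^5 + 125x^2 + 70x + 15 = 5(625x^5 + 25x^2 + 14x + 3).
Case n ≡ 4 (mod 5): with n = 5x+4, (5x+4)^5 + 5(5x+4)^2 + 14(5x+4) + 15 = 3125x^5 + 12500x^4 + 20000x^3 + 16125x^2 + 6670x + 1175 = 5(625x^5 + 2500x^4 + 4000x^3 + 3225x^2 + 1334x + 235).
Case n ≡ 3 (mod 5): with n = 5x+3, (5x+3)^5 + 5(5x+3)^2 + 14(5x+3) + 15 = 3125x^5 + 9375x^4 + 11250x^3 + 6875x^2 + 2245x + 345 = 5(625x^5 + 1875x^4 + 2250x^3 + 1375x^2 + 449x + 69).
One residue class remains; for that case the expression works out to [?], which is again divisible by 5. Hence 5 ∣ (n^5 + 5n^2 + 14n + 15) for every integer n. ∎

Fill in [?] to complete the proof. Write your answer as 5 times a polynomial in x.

Only n ≡ 1 (mod 5) is unaccounted for. Put n = 5x+1:
(5x+1)^5 + 5(5x+1)^2 + 14(5x+1) + 15 expands to 3125x^5 + 3125x^4 + 1250x^3 + 375x^2 + 145x + 35,
and factoring out 5 leaves 5(625x^5 + 625x^4 + 250x^3 + 75x^2 + 29x + 7).

5(625x^5 + 625x^4 + 250x^3 + 75x^2 + 29x + 7)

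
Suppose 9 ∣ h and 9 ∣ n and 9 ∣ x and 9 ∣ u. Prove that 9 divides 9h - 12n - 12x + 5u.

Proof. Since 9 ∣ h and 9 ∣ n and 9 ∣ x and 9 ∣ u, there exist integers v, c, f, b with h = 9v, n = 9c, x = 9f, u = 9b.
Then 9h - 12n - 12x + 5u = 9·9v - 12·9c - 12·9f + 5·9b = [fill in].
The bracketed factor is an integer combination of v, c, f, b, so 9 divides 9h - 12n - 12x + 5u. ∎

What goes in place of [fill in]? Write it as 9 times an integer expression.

9(5b - 12c - 12f + 9v)

Pull the common 9 out of every term: 9·9v - 12·9c - 12·9f + 5·9b = 9(5b - 12c - 12f + 9v).
5b - 12c - 12f + 9v is an integer, which exhibits the divisibility.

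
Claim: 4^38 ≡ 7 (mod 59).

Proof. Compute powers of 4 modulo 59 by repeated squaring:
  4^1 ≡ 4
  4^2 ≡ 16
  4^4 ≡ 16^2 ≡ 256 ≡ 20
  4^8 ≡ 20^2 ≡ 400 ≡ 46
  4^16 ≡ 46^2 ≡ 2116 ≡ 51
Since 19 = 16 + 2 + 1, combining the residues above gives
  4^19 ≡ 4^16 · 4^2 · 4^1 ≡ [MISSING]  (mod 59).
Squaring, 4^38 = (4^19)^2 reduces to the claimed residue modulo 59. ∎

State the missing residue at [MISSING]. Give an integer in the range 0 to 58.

19

4^16 · 4^2 · 4^1 ≡ 51 · 16 · 4 = 3264.
3264 mod 59 = 19, so 4^19 ≡ 19 (mod 59).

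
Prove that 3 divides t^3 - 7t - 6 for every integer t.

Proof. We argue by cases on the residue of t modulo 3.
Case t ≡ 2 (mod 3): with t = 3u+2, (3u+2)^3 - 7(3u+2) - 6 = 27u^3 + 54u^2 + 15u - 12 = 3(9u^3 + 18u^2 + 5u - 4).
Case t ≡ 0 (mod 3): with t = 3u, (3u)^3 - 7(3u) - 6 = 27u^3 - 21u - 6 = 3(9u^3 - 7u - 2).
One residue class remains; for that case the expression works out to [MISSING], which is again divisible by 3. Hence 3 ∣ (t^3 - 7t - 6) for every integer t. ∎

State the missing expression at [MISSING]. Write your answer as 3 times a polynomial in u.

Only t ≡ 1 (mod 3) is unaccounted for. Put t = 3u+1:
(3u+1)^3 - 7(3u+1) - 6 expands to 27u^3 + 27u^2 - 12u - 12,
and factoring out 3 leaves 3(9u^3 + 9u^2 - 4u - 4).

3(9u^3 + 9u^2 - 4u - 4)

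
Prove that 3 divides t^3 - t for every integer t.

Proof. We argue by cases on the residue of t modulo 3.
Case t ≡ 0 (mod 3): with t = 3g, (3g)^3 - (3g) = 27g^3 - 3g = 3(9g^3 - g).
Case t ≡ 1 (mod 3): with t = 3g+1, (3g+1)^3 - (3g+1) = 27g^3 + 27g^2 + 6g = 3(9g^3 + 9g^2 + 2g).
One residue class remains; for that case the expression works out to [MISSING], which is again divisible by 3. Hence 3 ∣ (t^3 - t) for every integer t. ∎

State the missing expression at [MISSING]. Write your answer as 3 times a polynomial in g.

The residues treated are {0, 1}, so the missing case is t ≡ 2 (mod 3); write t = 3g+2.
Then (3g+2)^3 - (3g+2) = 27g^3 + 54g^2 + 33g + 6 = 3(9g^3 + 18g^2 + 11g + 2).

3(9g^3 + 18g^2 + 11g + 2)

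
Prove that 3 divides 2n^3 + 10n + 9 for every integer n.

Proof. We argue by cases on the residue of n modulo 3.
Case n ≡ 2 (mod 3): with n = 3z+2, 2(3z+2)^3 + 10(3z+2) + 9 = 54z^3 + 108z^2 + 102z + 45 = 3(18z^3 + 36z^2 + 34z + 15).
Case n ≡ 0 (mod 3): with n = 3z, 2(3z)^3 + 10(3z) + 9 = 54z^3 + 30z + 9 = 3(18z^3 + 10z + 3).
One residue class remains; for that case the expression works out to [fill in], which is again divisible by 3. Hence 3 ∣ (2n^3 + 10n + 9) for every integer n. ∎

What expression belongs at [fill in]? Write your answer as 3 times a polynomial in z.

3(18z^3 + 18z^2 + 16z + 7)

The residues treated are {2, 0}, so the missing case is n ≡ 1 (mod 3); write n = 3z+1.
Then 2(3z+1)^3 + 10(3z+1) + 9 = 54z^3 + 54z^2 + 48z + 21 = 3(18z^3 + 18z^2 + 16z + 7).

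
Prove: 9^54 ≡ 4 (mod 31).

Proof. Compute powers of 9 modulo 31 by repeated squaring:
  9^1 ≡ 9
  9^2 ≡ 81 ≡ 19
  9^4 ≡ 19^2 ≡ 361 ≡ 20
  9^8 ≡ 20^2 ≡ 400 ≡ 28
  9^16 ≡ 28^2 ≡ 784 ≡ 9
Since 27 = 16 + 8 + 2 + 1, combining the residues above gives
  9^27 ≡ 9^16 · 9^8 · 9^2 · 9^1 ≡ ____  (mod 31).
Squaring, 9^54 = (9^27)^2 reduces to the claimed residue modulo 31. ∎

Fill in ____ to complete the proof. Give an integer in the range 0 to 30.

2

9^16 · 9^8 · 9^2 · 9^1 ≡ 9 · 28 · 19 · 9 = 43092.
43092 mod 31 = 2, so 9^27 ≡ 2 (mod 31).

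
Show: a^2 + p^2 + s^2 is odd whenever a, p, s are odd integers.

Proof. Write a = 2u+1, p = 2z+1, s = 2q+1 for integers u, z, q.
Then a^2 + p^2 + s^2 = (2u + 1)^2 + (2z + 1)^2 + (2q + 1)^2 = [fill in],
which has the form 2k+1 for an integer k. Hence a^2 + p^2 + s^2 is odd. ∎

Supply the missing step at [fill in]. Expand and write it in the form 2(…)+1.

(2u + 1)^2 + (2z + 1)^2 + (2q + 1)^2 = 4q^2 + 4q + 4u^2 + 4u + 4z^2 + 4z + 3
= 2(2q^2 + 2q + 2u^2 + 2u + 2z^2 + 2z + 1) + 1.
Since 2q^2 + 2q + 2u^2 + 2u + 2z^2 + 2z + 1 is an integer, the sum of squares is of the form 2k+1 for an integer k.

2(2q^2 + 2q + 2u^2 + 2u + 2z^2 + 2z + 1) + 1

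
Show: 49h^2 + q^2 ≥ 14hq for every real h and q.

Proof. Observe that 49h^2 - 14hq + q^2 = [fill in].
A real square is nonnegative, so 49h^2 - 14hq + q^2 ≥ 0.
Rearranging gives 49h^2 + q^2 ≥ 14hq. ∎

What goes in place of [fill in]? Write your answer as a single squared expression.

(7h - q)^2

49h^2 - 14hq + q^2 is a perfect-square trinomial: the outer terms are (7h)^2 and (q)^2, and the cross term is -2·7h·q.
So 49h^2 - 14hq + q^2 = (7h - q)^2 ≥ 0.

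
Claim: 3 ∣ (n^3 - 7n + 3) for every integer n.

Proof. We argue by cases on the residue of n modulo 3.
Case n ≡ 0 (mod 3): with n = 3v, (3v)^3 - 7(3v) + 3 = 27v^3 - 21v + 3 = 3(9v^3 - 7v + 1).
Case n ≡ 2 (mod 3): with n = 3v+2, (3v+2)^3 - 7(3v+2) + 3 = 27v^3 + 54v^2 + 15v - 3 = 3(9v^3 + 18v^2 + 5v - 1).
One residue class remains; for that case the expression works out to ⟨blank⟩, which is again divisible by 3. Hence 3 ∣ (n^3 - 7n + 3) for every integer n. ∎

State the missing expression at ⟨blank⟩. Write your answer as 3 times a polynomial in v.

3(9v^3 + 9v^2 - 4v - 1)

The residues treated are {0, 2}, so the missing case is n ≡ 1 (mod 3); write n = 3v+1.
Then (3v+1)^3 - 7(3v+1) + 3 = 27v^3 + 27v^2 - 12v - 3 = 3(9v^3 + 9v^2 - 4v - 1).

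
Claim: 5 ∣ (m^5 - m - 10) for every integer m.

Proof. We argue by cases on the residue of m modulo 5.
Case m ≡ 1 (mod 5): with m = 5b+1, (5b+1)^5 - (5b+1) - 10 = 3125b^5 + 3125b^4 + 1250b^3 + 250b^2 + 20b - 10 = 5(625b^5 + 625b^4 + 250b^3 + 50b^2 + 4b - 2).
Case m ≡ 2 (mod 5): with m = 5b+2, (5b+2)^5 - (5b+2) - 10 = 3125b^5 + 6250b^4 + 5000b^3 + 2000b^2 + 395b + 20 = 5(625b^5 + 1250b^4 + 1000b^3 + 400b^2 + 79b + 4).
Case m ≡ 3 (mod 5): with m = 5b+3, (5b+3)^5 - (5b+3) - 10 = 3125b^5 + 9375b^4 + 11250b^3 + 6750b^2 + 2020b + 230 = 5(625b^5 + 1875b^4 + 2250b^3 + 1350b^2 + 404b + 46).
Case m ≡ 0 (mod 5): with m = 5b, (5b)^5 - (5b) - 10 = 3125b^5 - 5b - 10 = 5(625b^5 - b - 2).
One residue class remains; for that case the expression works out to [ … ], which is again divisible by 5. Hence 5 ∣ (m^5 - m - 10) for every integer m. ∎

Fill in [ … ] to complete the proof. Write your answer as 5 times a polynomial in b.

5(625b^5 + 2500b^4 + 4000b^3 + 3200b^2 + 1279b + 202)

The residues treated are {1, 2, 3, 0}, so the missing case is m ≡ 4 (mod 5); write m = 5b+4.
Then (5b+4)^5 - (5b+4) - 10 = 3125b^5 + 12500b^4 + 20000b^3 + 16000b^2 + 6395b + 1010 = 5(625b^5 + 2500b^4 + 4000b^3 + 3200b^2 + 1279b + 202).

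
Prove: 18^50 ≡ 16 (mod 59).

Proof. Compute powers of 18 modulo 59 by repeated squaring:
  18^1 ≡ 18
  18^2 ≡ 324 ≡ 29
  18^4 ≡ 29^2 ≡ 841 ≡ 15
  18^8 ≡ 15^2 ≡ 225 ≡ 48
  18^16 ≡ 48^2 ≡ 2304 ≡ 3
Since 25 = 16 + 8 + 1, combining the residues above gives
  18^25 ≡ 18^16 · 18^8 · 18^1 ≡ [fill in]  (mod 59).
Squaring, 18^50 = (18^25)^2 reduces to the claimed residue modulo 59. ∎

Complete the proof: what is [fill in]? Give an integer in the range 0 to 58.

55

Multiply the listed residues: 3 · 48 · 18 = 144 → 2592.
Reducing modulo 59: 2592 = 43·59 + 55, so 18^25 ≡ 55.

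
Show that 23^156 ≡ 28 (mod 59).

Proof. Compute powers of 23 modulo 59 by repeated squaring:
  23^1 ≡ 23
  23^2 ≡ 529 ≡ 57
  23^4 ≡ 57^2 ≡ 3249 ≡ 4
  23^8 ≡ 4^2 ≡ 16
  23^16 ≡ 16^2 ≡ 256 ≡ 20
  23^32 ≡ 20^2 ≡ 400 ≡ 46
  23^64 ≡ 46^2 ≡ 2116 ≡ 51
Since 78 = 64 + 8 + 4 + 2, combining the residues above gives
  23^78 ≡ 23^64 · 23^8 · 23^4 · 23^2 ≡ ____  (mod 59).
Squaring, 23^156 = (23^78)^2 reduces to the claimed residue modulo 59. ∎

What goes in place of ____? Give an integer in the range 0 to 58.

21

23^64 · 23^8 · 23^4 · 23^2 ≡ 51 · 16 · 4 · 57 = 186048.
186048 mod 59 = 21, so 23^78 ≡ 21 (mod 59).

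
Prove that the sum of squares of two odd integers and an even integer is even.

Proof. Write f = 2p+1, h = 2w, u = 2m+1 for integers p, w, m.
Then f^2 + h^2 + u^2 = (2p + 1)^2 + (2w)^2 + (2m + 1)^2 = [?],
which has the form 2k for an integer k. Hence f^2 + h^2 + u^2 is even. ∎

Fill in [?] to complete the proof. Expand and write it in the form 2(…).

(2p + 1)^2 + (2w)^2 + (2m + 1)^2 = 4m^2 + 4m + 4p^2 + 4p + 4w^2 + 2
= 2(2m^2 + 2m + 2p^2 + 2p + 2w^2 + 1).
Since 2m^2 + 2m + 2p^2 + 2p + 2w^2 + 1 is an integer, the sum of squares is of the form 2k for an integer k.

2(2m^2 + 2m + 2p^2 + 2p + 2w^2 + 1)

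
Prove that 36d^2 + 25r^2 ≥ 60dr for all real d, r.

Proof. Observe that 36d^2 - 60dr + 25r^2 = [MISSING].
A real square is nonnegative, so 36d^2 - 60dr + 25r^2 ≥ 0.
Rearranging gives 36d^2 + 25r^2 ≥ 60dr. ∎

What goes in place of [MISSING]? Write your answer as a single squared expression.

(6d - 5r)^2

36d^2 - 60dr + 25r^2 is a perfect-square trinomial: the outer terms are (6d)^2 and (5r)^2, and the cross term is -2·6d·5r.
So 36d^2 - 60dr + 25r^2 = (6d - 5r)^2 ≥ 0.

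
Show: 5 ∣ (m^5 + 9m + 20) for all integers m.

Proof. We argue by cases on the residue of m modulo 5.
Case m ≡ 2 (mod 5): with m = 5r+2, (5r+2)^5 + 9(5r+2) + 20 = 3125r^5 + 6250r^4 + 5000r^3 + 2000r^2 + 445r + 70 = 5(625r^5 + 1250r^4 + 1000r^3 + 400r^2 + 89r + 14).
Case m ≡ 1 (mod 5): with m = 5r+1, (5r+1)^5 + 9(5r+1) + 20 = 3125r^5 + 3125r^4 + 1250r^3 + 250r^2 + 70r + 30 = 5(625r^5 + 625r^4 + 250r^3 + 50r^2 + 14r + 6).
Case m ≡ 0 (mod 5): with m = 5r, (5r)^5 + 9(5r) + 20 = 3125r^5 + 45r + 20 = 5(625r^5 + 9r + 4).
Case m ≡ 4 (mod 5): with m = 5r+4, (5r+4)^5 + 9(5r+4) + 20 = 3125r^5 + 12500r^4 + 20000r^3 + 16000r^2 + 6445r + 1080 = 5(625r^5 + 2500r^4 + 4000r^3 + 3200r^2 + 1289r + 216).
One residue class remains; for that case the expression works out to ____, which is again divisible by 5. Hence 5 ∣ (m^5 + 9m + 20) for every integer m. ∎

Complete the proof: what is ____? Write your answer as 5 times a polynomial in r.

The residues treated are {2, 1, 0, 4}, so the missing case is m ≡ 3 (mod 5); write m = 5r+3.
Then (5r+3)^5 + 9(5r+3) + 20 = 3125r^5 + 9375r^4 + 11250r^3 + 6750r^2 + 2070r + 290 = 5(625r^5 + 1875r^4 + 2250r^3 + 1350r^2 + 414r + 58).

5(625r^5 + 1875r^4 + 2250r^3 + 1350r^2 + 414r + 58)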